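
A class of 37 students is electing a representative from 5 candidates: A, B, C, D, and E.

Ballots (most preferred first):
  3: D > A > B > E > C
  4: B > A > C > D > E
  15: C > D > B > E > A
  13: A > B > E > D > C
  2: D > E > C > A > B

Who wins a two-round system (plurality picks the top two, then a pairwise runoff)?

A

Round 1 first-place votes: A 13, B 4, C 15, D 5, E 0. C and A advance.
Runoff: C is ranked above A on 17 ballots, A above C on 20.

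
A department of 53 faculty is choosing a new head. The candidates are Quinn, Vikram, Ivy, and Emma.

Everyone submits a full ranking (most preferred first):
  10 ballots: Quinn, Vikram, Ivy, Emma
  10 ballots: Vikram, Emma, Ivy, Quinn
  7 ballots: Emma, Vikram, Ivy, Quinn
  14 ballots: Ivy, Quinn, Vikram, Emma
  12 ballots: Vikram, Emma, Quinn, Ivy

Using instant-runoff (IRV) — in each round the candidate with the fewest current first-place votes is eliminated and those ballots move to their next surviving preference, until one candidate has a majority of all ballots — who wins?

Vikram

Round 1: Quinn 10, Vikram 22, Ivy 14, Emma 7. Emma eliminated.
Round 2: Quinn 10, Vikram 29, Ivy 14. Vikram has a majority (≥27).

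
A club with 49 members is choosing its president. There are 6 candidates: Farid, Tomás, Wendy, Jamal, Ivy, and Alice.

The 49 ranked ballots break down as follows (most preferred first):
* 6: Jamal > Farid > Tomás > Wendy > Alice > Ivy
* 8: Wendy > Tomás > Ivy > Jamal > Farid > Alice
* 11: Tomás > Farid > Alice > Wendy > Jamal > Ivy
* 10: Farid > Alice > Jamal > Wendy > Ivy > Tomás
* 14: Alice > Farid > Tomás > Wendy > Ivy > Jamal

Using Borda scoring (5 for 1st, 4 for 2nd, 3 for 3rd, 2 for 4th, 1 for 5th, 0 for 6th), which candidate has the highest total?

Farid: 6×4 + 8×1 + 11×4 + 10×5 + 14×4 = 182
Tomás: 6×3 + 8×4 + 11×5 + 10×0 + 14×3 = 147
Wendy: 6×2 + 8×5 + 11×2 + 10×2 + 14×2 = 122
Jamal: 6×5 + 8×2 + 11×1 + 10×3 + 14×0 = 87
Ivy: 6×0 + 8×3 + 11×0 + 10×1 + 14×1 = 48
Alice: 6×1 + 8×0 + 11×3 + 10×4 + 14×5 = 149

Farid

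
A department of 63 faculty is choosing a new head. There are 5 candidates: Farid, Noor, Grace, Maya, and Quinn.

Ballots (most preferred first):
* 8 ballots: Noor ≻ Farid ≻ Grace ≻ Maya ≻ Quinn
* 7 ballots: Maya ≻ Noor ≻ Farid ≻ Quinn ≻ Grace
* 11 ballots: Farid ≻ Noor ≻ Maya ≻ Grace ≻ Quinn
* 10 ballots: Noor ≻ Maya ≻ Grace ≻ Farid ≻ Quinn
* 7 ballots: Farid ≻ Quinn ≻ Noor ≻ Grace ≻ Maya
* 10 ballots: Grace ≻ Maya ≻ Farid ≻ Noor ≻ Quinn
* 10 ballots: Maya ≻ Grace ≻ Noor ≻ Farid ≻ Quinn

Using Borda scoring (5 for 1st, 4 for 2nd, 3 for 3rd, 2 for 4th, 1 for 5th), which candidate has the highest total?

Farid: 8×4 + 7×3 + 11×5 + 10×2 + 7×5 + 10×3 + 10×2 = 213
Noor: 8×5 + 7×4 + 11×4 + 10×5 + 7×3 + 10×2 + 10×3 = 233
Grace: 8×3 + 7×1 + 11×2 + 10×3 + 7×2 + 10×5 + 10×4 = 187
Maya: 8×2 + 7×5 + 11×3 + 10×4 + 7×1 + 10×4 + 10×5 = 221
Quinn: 8×1 + 7×2 + 11×1 + 10×1 + 7×4 + 10×1 + 10×1 = 91

Noor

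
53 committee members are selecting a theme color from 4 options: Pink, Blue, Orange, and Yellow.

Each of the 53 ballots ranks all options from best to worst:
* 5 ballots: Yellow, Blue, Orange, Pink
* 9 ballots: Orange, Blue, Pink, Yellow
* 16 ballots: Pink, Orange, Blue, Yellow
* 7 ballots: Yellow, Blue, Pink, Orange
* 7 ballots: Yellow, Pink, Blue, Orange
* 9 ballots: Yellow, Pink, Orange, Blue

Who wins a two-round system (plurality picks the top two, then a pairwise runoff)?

Round 1 first-place votes: Pink 16, Blue 0, Orange 9, Yellow 28. Yellow and Pink advance.
Runoff: Yellow is ranked above Pink on 28 ballots, Pink above Yellow on 25.

Yellow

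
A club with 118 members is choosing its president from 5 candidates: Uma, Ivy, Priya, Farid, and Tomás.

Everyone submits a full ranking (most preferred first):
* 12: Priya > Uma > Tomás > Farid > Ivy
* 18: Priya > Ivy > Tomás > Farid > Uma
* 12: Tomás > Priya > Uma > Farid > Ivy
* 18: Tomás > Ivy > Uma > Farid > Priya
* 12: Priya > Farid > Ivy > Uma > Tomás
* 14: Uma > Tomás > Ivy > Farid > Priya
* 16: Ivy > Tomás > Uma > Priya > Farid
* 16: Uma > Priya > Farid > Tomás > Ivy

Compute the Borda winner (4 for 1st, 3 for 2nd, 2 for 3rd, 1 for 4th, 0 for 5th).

Tomás

Uma: 12×3 + 18×0 + 12×2 + 18×2 + 12×1 + 14×4 + 16×2 + 16×4 = 260
Ivy: 12×0 + 18×3 + 12×0 + 18×3 + 12×2 + 14×2 + 16×4 + 16×0 = 224
Priya: 12×4 + 18×4 + 12×3 + 18×0 + 12×4 + 14×0 + 16×1 + 16×3 = 268
Farid: 12×1 + 18×1 + 12×1 + 18×1 + 12×3 + 14×1 + 16×0 + 16×2 = 142
Tomás: 12×2 + 18×2 + 12×4 + 18×4 + 12×0 + 14×3 + 16×3 + 16×1 = 286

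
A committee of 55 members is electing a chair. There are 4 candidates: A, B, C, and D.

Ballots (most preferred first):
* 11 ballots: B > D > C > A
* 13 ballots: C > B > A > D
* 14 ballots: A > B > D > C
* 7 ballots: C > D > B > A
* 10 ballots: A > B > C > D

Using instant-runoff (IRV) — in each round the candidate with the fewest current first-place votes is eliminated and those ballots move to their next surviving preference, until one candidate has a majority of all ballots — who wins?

Round 1: A 24, B 11, C 20, D 0. D eliminated.
Round 2: A 24, B 11, C 20. B eliminated.
Round 3: A 24, C 31. C has a majority (≥28).

C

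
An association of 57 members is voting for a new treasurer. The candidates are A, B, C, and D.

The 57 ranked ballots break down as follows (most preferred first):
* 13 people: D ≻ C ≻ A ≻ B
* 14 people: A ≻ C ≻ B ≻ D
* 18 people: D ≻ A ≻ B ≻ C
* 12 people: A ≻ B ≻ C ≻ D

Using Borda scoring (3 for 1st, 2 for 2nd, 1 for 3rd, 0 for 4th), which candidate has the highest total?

A: 13×1 + 14×3 + 18×2 + 12×3 = 127
B: 13×0 + 14×1 + 18×1 + 12×2 = 56
C: 13×2 + 14×2 + 18×0 + 12×1 = 66
D: 13×3 + 14×0 + 18×3 + 12×0 = 93

A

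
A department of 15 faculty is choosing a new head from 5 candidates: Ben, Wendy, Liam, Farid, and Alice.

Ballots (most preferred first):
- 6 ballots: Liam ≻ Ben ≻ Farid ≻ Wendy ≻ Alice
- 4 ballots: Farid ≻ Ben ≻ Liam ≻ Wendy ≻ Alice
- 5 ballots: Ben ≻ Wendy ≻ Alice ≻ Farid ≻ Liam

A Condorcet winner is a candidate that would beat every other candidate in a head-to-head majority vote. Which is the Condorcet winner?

Ben vs Wendy: 15–0
Ben vs Liam: 9–6
Ben vs Farid: 11–4
Ben vs Alice: 15–0
Ben beats every other candidate.

Ben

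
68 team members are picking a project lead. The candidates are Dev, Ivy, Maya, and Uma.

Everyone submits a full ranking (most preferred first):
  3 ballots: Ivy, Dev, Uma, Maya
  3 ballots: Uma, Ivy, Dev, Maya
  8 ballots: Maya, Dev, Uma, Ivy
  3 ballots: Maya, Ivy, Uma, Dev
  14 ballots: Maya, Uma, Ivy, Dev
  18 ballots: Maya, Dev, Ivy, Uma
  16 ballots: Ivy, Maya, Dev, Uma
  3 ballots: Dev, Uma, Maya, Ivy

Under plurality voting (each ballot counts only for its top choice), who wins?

Maya

First-place votes: Dev 3, Ivy 19, Maya 43, Uma 3.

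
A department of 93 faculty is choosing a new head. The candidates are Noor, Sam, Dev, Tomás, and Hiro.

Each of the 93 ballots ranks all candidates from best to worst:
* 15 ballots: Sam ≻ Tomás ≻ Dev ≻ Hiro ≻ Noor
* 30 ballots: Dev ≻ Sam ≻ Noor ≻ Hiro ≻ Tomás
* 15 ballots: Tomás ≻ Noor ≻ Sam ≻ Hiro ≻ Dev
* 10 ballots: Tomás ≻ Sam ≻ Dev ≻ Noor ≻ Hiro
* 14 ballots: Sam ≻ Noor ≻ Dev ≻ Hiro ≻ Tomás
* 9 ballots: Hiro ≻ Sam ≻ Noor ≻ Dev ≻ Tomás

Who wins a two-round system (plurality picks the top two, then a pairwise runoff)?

Round 1 first-place votes: Noor 0, Sam 29, Dev 30, Tomás 25, Hiro 9. Dev and Sam advance.
Runoff: Dev is ranked above Sam on 30 ballots, Sam above Dev on 63.

Sam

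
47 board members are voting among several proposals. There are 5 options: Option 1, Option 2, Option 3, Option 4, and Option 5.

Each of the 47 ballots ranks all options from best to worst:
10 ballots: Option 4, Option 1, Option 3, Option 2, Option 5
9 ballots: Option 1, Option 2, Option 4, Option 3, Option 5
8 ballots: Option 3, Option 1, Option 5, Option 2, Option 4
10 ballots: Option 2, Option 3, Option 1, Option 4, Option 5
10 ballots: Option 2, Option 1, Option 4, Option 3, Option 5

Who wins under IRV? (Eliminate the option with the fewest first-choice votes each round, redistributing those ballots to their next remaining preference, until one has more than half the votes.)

Option 1

Round 1: Option 1 9, Option 2 20, Option 3 8, Option 4 10, Option 5 0. Option 5 eliminated.
Round 2: Option 1 9, Option 2 20, Option 3 8, Option 4 10. Option 3 eliminated.
Round 3: Option 1 17, Option 2 20, Option 4 10. Option 4 eliminated.
Round 4: Option 1 27, Option 2 20. Option 1 has a majority (≥24).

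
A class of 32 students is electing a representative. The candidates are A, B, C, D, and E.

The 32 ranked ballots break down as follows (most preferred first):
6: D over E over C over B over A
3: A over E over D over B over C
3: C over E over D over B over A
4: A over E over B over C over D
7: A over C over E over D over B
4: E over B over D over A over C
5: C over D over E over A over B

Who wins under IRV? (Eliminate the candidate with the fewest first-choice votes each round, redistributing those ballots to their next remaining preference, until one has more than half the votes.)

Round 1: A 14, B 0, C 8, D 6, E 4. B eliminated.
Round 2: A 14, C 8, D 6, E 4. E eliminated.
Round 3: A 14, C 8, D 10. C eliminated.
Round 4: A 14, D 18. D has a majority (≥17).

D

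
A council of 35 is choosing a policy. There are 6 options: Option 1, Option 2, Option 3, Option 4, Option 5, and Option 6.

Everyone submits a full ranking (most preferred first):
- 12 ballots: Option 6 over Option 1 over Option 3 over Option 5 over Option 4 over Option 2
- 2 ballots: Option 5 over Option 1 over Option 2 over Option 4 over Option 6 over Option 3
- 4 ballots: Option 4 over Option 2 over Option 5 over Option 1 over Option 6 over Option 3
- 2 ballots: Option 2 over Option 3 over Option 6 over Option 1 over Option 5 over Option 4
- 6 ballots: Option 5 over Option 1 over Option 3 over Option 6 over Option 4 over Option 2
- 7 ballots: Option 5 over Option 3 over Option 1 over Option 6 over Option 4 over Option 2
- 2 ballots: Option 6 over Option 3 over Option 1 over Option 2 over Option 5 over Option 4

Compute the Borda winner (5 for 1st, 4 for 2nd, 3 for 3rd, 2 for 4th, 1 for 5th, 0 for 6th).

Option 1: 12×4 + 2×4 + 4×2 + 2×2 + 6×4 + 7×3 + 2×3 = 119
Option 2: 12×0 + 2×3 + 4×4 + 2×5 + 6×0 + 7×0 + 2×2 = 36
Option 3: 12×3 + 2×0 + 4×0 + 2×4 + 6×3 + 7×4 + 2×4 = 98
Option 4: 12×1 + 2×2 + 4×5 + 2×0 + 6×1 + 7×1 + 2×0 = 49
Option 5: 12×2 + 2×5 + 4×3 + 2×1 + 6×5 + 7×5 + 2×1 = 115
Option 6: 12×5 + 2×1 + 4×1 + 2×3 + 6×2 + 7×2 + 2×5 = 108

Option 1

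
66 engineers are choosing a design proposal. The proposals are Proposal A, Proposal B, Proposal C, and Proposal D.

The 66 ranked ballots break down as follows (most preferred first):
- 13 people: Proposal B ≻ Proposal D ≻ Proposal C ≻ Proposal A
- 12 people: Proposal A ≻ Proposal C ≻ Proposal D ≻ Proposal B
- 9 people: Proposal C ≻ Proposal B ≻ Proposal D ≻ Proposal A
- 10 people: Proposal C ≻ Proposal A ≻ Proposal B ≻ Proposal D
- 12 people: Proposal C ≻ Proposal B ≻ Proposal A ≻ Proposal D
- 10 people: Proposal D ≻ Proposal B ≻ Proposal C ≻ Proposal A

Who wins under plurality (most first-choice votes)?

Proposal C

First-place votes: Proposal A 12, Proposal B 13, Proposal C 31, Proposal D 10.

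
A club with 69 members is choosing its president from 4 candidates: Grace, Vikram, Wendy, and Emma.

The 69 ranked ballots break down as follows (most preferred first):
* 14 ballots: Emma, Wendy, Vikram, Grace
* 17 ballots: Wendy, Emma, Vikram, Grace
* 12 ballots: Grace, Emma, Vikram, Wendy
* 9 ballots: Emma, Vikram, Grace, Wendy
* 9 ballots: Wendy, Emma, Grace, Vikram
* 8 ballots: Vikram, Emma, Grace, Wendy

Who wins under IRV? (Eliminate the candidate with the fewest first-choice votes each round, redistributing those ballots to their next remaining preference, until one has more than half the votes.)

Round 1: Grace 12, Vikram 8, Wendy 26, Emma 23. Vikram eliminated.
Round 2: Grace 12, Wendy 26, Emma 31. Grace eliminated.
Round 3: Wendy 26, Emma 43. Emma has a majority (≥35).

Emma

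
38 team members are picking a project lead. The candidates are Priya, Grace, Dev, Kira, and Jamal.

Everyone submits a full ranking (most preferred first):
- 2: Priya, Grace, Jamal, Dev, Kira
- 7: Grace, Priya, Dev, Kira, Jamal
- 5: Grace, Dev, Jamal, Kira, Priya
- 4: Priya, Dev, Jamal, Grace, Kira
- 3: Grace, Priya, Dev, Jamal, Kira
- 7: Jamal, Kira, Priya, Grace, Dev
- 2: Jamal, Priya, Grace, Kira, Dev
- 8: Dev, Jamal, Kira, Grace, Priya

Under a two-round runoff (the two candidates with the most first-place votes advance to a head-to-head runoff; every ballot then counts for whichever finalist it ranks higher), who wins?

Jamal

Round 1 first-place votes: Priya 6, Grace 15, Dev 8, Kira 0, Jamal 9. Grace and Jamal advance.
Runoff: Grace is ranked above Jamal on 17 ballots, Jamal above Grace on 21.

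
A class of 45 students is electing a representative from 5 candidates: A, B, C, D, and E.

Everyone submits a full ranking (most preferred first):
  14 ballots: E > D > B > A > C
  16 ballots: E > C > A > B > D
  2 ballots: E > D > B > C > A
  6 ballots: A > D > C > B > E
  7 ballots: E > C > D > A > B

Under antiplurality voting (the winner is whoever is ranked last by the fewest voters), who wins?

A

Last-place votes: A 2, B 7, C 14, D 16, E 6.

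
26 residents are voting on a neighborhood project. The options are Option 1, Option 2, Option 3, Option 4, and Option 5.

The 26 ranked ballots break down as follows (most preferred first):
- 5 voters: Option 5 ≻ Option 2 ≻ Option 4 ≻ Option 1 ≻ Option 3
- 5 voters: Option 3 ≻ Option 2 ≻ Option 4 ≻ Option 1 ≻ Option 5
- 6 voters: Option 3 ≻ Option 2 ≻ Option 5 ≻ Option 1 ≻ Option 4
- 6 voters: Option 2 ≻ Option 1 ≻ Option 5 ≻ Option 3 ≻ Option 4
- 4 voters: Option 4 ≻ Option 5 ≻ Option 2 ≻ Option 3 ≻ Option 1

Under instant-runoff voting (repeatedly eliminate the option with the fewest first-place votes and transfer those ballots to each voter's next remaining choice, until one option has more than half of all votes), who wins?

Round 1: Option 1 0, Option 2 6, Option 3 11, Option 4 4, Option 5 5. Option 1 eliminated.
Round 2: Option 2 6, Option 3 11, Option 4 4, Option 5 5. Option 4 eliminated.
Round 3: Option 2 6, Option 3 11, Option 5 9. Option 2 eliminated.
Round 4: Option 3 11, Option 5 15. Option 5 has a majority (≥14).

Option 5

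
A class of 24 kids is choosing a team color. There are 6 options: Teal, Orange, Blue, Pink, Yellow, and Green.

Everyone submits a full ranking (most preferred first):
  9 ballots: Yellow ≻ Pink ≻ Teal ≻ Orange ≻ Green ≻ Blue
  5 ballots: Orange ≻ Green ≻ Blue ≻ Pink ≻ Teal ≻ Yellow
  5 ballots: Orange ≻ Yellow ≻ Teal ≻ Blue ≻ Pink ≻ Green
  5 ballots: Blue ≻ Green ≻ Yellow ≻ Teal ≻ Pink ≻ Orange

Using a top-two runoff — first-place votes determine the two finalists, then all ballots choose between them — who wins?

Yellow

Round 1 first-place votes: Teal 0, Orange 10, Blue 5, Pink 0, Yellow 9, Green 0. Orange and Yellow advance.
Runoff: Orange is ranked above Yellow on 10 ballots, Yellow above Orange on 14.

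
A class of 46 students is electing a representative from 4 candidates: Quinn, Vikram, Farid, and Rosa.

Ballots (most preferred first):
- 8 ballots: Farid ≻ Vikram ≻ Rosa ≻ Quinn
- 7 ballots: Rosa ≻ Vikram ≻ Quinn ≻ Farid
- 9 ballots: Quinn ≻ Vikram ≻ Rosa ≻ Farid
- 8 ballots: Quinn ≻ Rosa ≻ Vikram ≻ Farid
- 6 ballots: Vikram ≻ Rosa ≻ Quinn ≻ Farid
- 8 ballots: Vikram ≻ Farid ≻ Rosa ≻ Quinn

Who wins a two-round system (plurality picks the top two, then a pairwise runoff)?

Vikram

Round 1 first-place votes: Quinn 17, Vikram 14, Farid 8, Rosa 7. Quinn and Vikram advance.
Runoff: Quinn is ranked above Vikram on 17 ballots, Vikram above Quinn on 29.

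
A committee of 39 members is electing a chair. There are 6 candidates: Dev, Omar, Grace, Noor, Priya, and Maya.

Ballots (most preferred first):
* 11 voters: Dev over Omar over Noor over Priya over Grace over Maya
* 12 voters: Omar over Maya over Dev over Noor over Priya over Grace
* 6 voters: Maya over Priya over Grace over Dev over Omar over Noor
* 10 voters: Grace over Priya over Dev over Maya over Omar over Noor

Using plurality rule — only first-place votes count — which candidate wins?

First-place votes: Dev 11, Omar 12, Grace 10, Noor 0, Priya 0, Maya 6.

Omar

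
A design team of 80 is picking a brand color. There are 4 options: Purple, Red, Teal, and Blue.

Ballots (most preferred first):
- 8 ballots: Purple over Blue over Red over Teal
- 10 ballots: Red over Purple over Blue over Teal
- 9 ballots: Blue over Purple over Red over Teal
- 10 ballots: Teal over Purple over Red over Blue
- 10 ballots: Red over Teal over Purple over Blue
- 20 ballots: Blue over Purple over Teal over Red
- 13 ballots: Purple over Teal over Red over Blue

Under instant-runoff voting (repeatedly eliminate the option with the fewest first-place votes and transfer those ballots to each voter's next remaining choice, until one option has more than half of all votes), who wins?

Round 1: Purple 21, Red 20, Teal 10, Blue 29. Teal eliminated.
Round 2: Purple 31, Red 20, Blue 29. Red eliminated.
Round 3: Purple 51, Blue 29. Purple has a majority (≥41).

Purple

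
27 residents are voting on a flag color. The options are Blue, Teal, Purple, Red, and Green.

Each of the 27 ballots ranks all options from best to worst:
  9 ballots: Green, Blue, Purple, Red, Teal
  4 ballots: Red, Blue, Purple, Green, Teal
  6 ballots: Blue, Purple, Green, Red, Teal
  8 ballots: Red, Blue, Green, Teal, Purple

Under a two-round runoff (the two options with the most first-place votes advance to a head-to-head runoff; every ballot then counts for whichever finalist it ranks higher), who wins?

Round 1 first-place votes: Blue 6, Teal 0, Purple 0, Red 12, Green 9. Red and Green advance.
Runoff: Red is ranked above Green on 12 ballots, Green above Red on 15.

Green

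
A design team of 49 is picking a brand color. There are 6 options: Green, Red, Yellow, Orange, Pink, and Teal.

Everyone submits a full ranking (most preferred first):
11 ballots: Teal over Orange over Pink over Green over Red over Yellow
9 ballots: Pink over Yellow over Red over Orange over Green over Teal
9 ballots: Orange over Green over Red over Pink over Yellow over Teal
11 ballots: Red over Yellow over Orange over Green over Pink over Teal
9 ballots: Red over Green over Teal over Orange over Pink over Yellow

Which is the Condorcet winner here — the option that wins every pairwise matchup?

Red vs Green: 29–20
Red vs Yellow: 40–9
Red vs Orange: 29–20
Red vs Pink: 29–20
Red vs Teal: 38–11
Red beats every other option.

Red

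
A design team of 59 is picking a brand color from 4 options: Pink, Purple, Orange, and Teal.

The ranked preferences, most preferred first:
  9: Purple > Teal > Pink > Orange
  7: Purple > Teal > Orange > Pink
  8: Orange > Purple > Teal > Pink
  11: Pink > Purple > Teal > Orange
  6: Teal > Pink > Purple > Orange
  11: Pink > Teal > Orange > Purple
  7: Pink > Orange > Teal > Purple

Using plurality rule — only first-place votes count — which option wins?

Pink

First-place votes: Pink 29, Purple 16, Orange 8, Teal 6.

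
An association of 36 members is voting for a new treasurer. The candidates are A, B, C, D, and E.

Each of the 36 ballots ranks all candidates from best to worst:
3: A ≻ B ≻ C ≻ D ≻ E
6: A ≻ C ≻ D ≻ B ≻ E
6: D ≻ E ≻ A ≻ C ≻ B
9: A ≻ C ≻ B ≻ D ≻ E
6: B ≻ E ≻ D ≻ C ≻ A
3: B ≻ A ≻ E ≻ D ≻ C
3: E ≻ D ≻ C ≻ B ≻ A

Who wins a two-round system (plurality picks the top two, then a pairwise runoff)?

Round 1 first-place votes: A 18, B 9, C 0, D 6, E 3. A and B advance.
Runoff: A is ranked above B on 24 ballots, B above A on 12.

A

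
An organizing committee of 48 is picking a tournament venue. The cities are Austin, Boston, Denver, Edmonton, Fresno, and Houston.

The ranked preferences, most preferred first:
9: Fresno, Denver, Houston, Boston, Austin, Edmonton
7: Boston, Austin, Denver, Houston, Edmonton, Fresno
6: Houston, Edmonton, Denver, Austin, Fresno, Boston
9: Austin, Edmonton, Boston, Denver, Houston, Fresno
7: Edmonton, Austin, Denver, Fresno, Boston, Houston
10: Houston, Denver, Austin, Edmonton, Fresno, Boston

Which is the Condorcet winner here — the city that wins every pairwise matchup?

Denver vs Austin: 25–23
Denver vs Boston: 32–16
Denver vs Edmonton: 26–22
Denver vs Fresno: 39–9
Denver vs Houston: 32–16
Denver beats every other city.

Denver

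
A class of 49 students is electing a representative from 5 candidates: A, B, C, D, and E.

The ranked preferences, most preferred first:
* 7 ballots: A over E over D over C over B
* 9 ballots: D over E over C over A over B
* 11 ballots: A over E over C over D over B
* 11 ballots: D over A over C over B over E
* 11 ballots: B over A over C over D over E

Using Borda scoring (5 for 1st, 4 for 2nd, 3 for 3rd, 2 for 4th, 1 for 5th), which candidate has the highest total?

A

A: 7×5 + 9×2 + 11×5 + 11×4 + 11×4 = 196
B: 7×1 + 9×1 + 11×1 + 11×2 + 11×5 = 104
C: 7×2 + 9×3 + 11×3 + 11×3 + 11×3 = 140
D: 7×3 + 9×5 + 11×2 + 11×5 + 11×2 = 165
E: 7×4 + 9×4 + 11×4 + 11×1 + 11×1 = 130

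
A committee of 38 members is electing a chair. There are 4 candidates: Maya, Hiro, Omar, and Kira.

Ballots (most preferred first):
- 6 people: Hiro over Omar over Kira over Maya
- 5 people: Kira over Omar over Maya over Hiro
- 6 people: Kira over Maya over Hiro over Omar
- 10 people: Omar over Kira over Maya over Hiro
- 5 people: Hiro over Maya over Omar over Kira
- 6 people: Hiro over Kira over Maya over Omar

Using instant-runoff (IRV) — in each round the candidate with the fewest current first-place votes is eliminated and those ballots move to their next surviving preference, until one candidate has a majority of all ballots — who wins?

Round 1: Maya 0, Hiro 17, Omar 10, Kira 11. Maya eliminated.
Round 2: Hiro 17, Omar 10, Kira 11. Omar eliminated.
Round 3: Hiro 17, Kira 21. Kira has a majority (≥20).

Kira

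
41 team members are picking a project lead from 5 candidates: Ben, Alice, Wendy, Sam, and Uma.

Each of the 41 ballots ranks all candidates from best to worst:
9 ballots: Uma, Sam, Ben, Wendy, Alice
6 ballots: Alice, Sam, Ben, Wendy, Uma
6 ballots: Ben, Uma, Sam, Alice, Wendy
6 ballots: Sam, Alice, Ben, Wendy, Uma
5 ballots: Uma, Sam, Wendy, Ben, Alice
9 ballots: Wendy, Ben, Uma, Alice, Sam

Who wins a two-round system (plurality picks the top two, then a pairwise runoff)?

Wendy

Round 1 first-place votes: Ben 6, Alice 6, Wendy 9, Sam 6, Uma 14. Uma and Wendy advance.
Runoff: Uma is ranked above Wendy on 20 ballots, Wendy above Uma on 21.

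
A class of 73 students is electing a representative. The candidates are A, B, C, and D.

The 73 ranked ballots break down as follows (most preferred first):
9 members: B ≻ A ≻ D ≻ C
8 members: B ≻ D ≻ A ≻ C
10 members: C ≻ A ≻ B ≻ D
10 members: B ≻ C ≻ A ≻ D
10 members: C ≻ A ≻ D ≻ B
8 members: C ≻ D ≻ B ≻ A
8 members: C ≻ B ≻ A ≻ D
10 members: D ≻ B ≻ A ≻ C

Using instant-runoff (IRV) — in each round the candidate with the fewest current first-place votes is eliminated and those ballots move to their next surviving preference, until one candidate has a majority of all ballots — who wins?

B

Round 1: A 0, B 27, C 36, D 10. A eliminated.
Round 2: B 27, C 36, D 10. D eliminated.
Round 3: B 37, C 36. B has a majority (≥37).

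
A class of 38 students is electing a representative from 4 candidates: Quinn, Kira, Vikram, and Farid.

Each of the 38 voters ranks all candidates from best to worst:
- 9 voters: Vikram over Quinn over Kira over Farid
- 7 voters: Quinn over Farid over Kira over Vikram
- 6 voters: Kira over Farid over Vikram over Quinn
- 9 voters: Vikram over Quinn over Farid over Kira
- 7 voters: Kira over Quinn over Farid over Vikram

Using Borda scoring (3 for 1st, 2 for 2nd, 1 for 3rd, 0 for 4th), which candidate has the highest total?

Quinn

Quinn: 9×2 + 7×3 + 6×0 + 9×2 + 7×2 = 71
Kira: 9×1 + 7×1 + 6×3 + 9×0 + 7×3 = 55
Vikram: 9×3 + 7×0 + 6×1 + 9×3 + 7×0 = 60
Farid: 9×0 + 7×2 + 6×2 + 9×1 + 7×1 = 42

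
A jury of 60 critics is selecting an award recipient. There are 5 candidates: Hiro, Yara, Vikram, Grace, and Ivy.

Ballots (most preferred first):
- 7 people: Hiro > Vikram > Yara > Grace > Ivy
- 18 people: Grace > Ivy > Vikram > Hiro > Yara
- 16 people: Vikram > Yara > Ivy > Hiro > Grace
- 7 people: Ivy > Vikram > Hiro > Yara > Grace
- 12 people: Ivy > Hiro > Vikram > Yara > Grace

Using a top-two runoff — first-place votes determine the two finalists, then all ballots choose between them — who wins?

Ivy

Round 1 first-place votes: Hiro 7, Yara 0, Vikram 16, Grace 18, Ivy 19. Ivy and Grace advance.
Runoff: Ivy is ranked above Grace on 35 ballots, Grace above Ivy on 25.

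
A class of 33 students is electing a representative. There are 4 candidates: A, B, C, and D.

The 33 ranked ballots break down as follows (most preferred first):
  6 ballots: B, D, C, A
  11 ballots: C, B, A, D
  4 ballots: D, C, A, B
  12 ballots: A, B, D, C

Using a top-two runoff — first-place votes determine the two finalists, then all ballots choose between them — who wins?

C

Round 1 first-place votes: A 12, B 6, C 11, D 4. A and C advance.
Runoff: A is ranked above C on 12 ballots, C above A on 21.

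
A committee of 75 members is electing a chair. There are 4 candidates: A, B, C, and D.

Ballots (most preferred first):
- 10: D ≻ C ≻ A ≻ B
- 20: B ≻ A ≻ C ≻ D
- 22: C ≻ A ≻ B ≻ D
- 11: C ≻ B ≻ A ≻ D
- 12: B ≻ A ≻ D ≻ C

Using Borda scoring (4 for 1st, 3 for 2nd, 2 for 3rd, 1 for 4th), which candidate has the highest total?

B

A: 10×2 + 20×3 + 22×3 + 11×2 + 12×3 = 204
B: 10×1 + 20×4 + 22×2 + 11×3 + 12×4 = 215
C: 10×3 + 20×2 + 22×4 + 11×4 + 12×1 = 214
D: 10×4 + 20×1 + 22×1 + 11×1 + 12×2 = 117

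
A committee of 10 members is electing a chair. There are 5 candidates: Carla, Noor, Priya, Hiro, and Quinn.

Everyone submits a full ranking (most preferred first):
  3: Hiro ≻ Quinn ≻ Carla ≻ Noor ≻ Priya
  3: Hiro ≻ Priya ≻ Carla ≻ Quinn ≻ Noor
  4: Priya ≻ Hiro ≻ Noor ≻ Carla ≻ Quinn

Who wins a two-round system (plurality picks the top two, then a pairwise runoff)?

Round 1 first-place votes: Carla 0, Noor 0, Priya 4, Hiro 6, Quinn 0. Hiro and Priya advance.
Runoff: Hiro is ranked above Priya on 6 ballots, Priya above Hiro on 4.

Hiro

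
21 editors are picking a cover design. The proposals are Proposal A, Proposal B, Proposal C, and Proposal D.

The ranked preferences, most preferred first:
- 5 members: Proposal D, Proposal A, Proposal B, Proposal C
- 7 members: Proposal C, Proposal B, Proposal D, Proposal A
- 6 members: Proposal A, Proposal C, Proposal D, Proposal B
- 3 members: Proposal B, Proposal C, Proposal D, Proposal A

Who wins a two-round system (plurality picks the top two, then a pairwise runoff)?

Round 1 first-place votes: Proposal A 6, Proposal B 3, Proposal C 7, Proposal D 5. Proposal C and Proposal A advance.
Runoff: Proposal C is ranked above Proposal A on 10 ballots, Proposal A above Proposal C on 11.

Proposal A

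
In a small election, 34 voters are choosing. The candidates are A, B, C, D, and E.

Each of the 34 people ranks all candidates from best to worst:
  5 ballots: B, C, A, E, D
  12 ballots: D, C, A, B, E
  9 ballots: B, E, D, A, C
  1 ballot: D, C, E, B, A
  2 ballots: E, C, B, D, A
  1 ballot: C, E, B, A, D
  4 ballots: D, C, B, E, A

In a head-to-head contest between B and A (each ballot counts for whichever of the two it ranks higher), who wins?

B is ranked above A on 22 ballots; A above B on 12.

B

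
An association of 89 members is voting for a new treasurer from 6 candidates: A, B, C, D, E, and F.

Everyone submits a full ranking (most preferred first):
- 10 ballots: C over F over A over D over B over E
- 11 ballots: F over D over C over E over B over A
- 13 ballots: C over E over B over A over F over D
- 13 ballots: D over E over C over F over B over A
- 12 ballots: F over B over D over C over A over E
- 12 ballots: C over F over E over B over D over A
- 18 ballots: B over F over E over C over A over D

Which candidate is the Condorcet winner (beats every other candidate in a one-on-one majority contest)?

C vs A: 89–0
C vs B: 59–30
C vs D: 53–36
C vs E: 58–31
C vs F: 48–41
C beats every other candidate.

C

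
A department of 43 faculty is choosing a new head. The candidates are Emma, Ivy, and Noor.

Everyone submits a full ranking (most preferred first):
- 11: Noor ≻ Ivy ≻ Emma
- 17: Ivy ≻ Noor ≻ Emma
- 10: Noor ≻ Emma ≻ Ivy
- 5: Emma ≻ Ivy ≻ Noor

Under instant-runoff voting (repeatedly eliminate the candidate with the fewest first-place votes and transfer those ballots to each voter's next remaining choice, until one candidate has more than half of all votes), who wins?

Ivy

Round 1: Emma 5, Ivy 17, Noor 21. Emma eliminated.
Round 2: Ivy 22, Noor 21. Ivy has a majority (≥22).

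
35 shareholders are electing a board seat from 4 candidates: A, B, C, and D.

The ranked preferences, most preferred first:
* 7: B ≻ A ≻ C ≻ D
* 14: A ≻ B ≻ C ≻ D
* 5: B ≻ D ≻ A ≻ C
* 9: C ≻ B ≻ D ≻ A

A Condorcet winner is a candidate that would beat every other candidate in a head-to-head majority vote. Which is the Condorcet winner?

B

B vs A: 21–14
B vs C: 26–9
B vs D: 35–0
B beats every other candidate.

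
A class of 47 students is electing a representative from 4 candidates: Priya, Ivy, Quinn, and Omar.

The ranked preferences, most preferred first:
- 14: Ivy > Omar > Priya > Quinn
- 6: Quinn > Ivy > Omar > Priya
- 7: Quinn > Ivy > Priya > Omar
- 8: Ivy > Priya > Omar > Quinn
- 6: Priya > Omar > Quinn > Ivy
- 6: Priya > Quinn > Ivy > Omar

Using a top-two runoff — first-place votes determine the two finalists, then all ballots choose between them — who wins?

Round 1 first-place votes: Priya 12, Ivy 22, Quinn 13, Omar 0. Ivy and Quinn advance.
Runoff: Ivy is ranked above Quinn on 22 ballots, Quinn above Ivy on 25.

Quinn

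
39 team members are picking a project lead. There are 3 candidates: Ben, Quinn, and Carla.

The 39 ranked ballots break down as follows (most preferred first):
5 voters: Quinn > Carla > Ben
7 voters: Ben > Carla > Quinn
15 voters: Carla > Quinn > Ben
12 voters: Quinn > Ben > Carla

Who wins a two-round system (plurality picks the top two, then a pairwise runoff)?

Round 1 first-place votes: Ben 7, Quinn 17, Carla 15. Quinn and Carla advance.
Runoff: Quinn is ranked above Carla on 17 ballots, Carla above Quinn on 22.

Carla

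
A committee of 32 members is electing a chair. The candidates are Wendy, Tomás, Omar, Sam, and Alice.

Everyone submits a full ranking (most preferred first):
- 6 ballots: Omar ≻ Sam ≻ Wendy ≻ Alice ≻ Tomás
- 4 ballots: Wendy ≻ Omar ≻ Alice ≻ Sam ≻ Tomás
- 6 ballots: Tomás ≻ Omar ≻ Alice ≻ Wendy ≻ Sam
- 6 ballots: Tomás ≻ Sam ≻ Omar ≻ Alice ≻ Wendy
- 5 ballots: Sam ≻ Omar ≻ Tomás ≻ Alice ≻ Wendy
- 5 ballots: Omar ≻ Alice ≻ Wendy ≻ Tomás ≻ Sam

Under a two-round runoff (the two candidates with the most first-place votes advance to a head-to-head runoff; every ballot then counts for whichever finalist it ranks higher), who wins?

Omar

Round 1 first-place votes: Wendy 4, Tomás 12, Omar 11, Sam 5, Alice 0. Tomás and Omar advance.
Runoff: Tomás is ranked above Omar on 12 ballots, Omar above Tomás on 20.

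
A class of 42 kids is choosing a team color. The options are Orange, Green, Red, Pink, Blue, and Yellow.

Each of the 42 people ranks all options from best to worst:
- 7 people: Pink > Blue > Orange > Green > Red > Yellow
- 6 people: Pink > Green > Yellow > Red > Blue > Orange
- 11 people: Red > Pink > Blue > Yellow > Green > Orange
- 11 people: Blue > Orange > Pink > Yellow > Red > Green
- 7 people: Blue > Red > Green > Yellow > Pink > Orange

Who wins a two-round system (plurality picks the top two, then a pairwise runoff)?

Pink

Round 1 first-place votes: Orange 0, Green 0, Red 11, Pink 13, Blue 18, Yellow 0. Blue and Pink advance.
Runoff: Blue is ranked above Pink on 18 ballots, Pink above Blue on 24.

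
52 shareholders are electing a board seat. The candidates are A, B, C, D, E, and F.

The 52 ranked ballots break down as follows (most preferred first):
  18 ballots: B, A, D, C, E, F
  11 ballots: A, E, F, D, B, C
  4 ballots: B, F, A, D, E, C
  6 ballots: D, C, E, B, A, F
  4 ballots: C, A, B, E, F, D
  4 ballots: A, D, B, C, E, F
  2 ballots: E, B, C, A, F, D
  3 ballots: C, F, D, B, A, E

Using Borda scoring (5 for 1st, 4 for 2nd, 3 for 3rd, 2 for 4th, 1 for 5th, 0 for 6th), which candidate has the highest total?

A: 18×4 + 11×5 + 4×3 + 6×1 + 4×4 + 4×5 + 2×2 + 3×1 = 188
B: 18×5 + 11×1 + 4×5 + 6×2 + 4×3 + 4×3 + 2×4 + 3×2 = 171
C: 18×2 + 11×0 + 4×0 + 6×4 + 4×5 + 4×2 + 2×3 + 3×5 = 109
D: 18×3 + 11×2 + 4×2 + 6×5 + 4×0 + 4×4 + 2×0 + 3×3 = 139
E: 18×1 + 11×4 + 4×1 + 6×3 + 4×2 + 4×1 + 2×5 + 3×0 = 106
F: 18×0 + 11×3 + 4×4 + 6×0 + 4×1 + 4×0 + 2×1 + 3×4 = 67

A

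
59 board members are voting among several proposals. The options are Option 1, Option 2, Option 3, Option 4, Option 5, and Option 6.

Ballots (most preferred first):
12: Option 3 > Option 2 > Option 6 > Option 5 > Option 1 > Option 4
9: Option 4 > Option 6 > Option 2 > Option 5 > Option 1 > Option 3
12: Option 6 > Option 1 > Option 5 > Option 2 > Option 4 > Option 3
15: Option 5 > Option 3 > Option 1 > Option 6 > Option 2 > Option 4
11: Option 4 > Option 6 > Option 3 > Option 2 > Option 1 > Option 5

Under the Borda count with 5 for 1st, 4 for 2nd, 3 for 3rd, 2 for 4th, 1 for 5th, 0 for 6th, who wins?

Option 6

Option 1: 12×1 + 9×1 + 12×4 + 15×3 + 11×1 = 125
Option 2: 12×4 + 9×3 + 12×2 + 15×1 + 11×2 = 136
Option 3: 12×5 + 9×0 + 12×0 + 15×4 + 11×3 = 153
Option 4: 12×0 + 9×5 + 12×1 + 15×0 + 11×5 = 112
Option 5: 12×2 + 9×2 + 12×3 + 15×5 + 11×0 = 153
Option 6: 12×3 + 9×4 + 12×5 + 15×2 + 11×4 = 206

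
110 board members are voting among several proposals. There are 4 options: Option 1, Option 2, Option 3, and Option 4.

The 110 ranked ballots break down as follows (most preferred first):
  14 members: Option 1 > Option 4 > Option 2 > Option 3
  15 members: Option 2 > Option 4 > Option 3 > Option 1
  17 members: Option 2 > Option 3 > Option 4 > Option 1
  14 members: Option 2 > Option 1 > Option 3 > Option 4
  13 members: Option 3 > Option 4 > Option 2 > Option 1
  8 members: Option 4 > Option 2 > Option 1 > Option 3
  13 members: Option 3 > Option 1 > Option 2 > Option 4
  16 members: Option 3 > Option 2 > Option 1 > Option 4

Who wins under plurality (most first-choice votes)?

First-place votes: Option 1 14, Option 2 46, Option 3 42, Option 4 8.

Option 2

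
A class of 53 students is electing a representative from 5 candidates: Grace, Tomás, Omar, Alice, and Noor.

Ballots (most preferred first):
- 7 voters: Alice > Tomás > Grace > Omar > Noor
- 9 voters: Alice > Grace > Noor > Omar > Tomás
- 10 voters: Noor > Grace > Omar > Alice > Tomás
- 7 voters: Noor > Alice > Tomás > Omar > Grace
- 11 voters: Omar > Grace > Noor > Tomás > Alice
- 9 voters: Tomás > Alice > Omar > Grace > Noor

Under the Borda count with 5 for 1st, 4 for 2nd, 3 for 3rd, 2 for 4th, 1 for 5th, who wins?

Grace: 7×3 + 9×4 + 10×4 + 7×1 + 11×4 + 9×2 = 166
Tomás: 7×4 + 9×1 + 10×1 + 7×3 + 11×2 + 9×5 = 135
Omar: 7×2 + 9×2 + 10×3 + 7×2 + 11×5 + 9×3 = 158
Alice: 7×5 + 9×5 + 10×2 + 7×4 + 11×1 + 9×4 = 175
Noor: 7×1 + 9×3 + 10×5 + 7×5 + 11×3 + 9×1 = 161

Alice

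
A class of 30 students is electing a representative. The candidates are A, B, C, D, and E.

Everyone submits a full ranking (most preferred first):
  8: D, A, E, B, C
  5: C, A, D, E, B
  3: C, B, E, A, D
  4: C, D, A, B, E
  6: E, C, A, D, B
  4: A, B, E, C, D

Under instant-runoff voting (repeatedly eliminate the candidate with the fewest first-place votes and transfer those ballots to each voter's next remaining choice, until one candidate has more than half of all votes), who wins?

Round 1: A 4, B 0, C 12, D 8, E 6. B eliminated.
Round 2: A 4, C 12, D 8, E 6. A eliminated.
Round 3: C 12, D 8, E 10. D eliminated.
Round 4: C 12, E 18. E has a majority (≥16).

E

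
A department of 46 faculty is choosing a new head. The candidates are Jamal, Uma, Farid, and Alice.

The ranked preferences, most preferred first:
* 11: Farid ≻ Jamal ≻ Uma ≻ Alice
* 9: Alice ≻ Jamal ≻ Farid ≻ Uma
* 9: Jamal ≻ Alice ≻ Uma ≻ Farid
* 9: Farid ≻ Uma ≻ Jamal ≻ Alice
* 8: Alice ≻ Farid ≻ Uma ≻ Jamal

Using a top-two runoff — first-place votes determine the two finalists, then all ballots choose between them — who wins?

Round 1 first-place votes: Jamal 9, Uma 0, Farid 20, Alice 17. Farid and Alice advance.
Runoff: Farid is ranked above Alice on 20 ballots, Alice above Farid on 26.

Alice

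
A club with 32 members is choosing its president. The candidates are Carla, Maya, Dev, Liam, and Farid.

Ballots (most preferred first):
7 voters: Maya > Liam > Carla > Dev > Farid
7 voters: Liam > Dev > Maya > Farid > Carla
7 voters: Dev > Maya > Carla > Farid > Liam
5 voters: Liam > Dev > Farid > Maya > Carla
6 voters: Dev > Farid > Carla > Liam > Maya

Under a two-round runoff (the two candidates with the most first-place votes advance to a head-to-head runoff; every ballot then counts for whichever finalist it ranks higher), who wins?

Liam

Round 1 first-place votes: Carla 0, Maya 7, Dev 13, Liam 12, Farid 0. Dev and Liam advance.
Runoff: Dev is ranked above Liam on 13 ballots, Liam above Dev on 19.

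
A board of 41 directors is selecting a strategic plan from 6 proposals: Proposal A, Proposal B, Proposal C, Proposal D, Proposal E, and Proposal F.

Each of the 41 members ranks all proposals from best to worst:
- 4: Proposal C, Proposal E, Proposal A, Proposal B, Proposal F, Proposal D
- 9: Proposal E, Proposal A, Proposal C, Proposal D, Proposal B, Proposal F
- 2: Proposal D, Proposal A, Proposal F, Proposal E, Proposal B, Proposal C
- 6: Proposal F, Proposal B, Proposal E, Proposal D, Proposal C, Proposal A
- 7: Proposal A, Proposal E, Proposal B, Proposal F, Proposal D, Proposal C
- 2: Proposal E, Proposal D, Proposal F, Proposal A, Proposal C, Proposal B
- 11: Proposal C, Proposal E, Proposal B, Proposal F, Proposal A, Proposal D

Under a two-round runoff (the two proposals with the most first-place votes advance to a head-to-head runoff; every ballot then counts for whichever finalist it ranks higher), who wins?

Round 1 first-place votes: Proposal A 7, Proposal B 0, Proposal C 15, Proposal D 2, Proposal E 11, Proposal F 6. Proposal C and Proposal E advance.
Runoff: Proposal C is ranked above Proposal E on 15 ballots, Proposal E above Proposal C on 26.

Proposal E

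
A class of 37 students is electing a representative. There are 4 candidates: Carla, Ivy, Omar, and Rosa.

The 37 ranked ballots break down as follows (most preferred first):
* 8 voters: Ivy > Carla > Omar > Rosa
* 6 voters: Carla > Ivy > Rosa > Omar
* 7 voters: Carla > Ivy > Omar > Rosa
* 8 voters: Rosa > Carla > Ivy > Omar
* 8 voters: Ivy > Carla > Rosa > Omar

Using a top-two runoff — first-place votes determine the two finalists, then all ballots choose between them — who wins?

Round 1 first-place votes: Carla 13, Ivy 16, Omar 0, Rosa 8. Ivy and Carla advance.
Runoff: Ivy is ranked above Carla on 16 ballots, Carla above Ivy on 21.

Carla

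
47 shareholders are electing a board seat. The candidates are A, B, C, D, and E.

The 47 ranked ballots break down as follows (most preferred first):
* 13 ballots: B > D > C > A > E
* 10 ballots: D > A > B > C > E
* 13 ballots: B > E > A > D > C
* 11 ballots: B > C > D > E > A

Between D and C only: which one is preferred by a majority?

D is ranked above C on 36 ballots; C above D on 11.

D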